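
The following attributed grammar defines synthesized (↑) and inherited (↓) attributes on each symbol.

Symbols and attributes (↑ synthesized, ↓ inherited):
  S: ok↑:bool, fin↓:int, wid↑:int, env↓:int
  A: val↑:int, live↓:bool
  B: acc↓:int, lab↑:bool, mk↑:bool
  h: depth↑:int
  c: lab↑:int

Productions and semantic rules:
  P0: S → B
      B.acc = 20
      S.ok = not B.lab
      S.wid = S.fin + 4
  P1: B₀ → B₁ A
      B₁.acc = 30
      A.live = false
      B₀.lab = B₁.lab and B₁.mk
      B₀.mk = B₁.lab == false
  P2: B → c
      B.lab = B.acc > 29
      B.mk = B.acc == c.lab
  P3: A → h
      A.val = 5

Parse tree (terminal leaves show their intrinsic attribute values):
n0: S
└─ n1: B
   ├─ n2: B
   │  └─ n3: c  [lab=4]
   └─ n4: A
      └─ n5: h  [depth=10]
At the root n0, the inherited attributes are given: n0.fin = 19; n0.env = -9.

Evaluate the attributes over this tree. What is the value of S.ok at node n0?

1. n0.fin = 19  [given at root]
2. n0.env = -9  [given at root]
3. n1.acc = 20  [20]
4. n2.acc = 30  [30]
5. n3.lab = 4  [terminal]
6. n2.lab = true  [B.acc > 29]
7. n2.mk = false  [B.acc == c.lab]
8. n4.live = false  [false]
9. n5.depth = 10  [terminal]
10. n4.val = 5  [5]
11. n1.lab = false  [B₁.lab and B₁.mk]
12. n1.mk = false  [B₁.lab == false]
13. n0.ok = true  [not B.lab]
14. n0.wid = 23  [S.fin + 4]

true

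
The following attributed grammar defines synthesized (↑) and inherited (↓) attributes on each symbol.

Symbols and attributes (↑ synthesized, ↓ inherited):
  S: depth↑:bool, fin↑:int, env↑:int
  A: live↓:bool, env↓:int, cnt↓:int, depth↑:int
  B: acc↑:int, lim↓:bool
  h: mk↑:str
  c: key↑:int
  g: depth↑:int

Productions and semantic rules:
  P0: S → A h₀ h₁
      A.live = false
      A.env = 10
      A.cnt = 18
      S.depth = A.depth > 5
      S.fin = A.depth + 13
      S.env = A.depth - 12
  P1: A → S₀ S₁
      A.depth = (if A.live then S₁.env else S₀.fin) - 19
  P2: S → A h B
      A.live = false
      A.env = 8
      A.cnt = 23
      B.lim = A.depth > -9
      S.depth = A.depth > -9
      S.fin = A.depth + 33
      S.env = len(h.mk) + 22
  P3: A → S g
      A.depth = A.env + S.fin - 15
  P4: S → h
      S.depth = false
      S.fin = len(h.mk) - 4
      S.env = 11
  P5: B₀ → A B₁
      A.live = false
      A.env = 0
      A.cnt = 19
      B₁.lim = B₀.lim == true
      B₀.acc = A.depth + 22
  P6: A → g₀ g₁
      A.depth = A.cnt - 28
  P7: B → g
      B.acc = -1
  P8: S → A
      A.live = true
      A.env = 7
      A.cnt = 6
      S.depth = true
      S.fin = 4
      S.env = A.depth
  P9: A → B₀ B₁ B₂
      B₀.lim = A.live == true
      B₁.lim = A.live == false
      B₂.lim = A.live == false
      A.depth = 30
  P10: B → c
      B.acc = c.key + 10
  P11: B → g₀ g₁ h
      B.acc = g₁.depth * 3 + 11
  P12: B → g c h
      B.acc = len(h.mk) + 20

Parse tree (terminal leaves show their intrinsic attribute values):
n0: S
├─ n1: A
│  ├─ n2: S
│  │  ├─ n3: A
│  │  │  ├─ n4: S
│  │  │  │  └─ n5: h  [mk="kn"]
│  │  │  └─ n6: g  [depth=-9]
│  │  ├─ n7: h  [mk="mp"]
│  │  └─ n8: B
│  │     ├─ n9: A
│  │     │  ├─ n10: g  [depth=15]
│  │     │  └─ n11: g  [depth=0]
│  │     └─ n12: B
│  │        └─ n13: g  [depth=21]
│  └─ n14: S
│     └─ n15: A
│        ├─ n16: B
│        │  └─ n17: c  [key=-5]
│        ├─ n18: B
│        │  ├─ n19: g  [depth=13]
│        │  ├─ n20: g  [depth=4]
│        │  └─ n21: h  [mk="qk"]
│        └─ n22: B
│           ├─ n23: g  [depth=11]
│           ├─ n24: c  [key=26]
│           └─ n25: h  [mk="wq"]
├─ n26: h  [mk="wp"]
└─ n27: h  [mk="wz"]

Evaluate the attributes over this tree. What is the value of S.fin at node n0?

18

1. n1.live = false  [false]
2. n1.env = 10  [10]
3. n1.cnt = 18  [18]
4. n3.live = false  [false]
5. n3.env = 8  [8]
6. n3.cnt = 23  [23]
7. n5.mk = "kn"  [terminal]
8. n4.depth = false  [false]
9. n4.fin = -2  [len(h.mk) - 4]
10. n4.env = 11  [11]
11. n6.depth = -9  [terminal]
12. n3.depth = -9  [A.env + S.fin - 15]
13. n7.mk = "mp"  [terminal]
14. n8.lim = false  [A.depth > -9]
15. n9.live = false  [false]
16. n9.env = 0  [0]
17. n9.cnt = 19  [19]
18. n10.depth = 15  [terminal]
19. n11.depth = 0  [terminal]
20. n9.depth = -9  [A.cnt - 28]
21. n12.lim = false  [B₀.lim == true]
22. n13.depth = 21  [terminal]
23. n12.acc = -1  [-1]
24. n8.acc = 13  [A.depth + 22]
25. n2.depth = false  [A.depth > -9]
26. n2.fin = 24  [A.depth + 33]
27. n2.env = 24  [len(h.mk) + 22]
28. n15.live = true  [true]
29. n15.env = 7  [7]
30. n15.cnt = 6  [6]
31. n16.lim = true  [A.live == true]
32. n17.key = -5  [terminal]
33. n16.acc = 5  [c.key + 10]
34. n18.lim = false  [A.live == false]
35. n19.depth = 13  [terminal]
36. n20.depth = 4  [terminal]
37. n21.mk = "qk"  [terminal]
38. n18.acc = 23  [g₁.depth * 3 + 11]
39. n22.lim = false  [A.live == false]
40. n23.depth = 11  [terminal]
41. n24.key = 26  [terminal]
42. n25.mk = "wq"  [terminal]
43. n22.acc = 22  [len(h.mk) + 20]
44. n15.depth = 30  [30]
45. n14.depth = true  [true]
46. n14.fin = 4  [4]
47. n14.env = 30  [A.depth]
48. n1.depth = 5  [(if A.live then S₁.env else S₀.fin) - 19]
49. n26.mk = "wp"  [terminal]
50. n27.mk = "wz"  [terminal]
51. n0.depth = false  [A.depth > 5]
52. n0.fin = 18  [A.depth + 13]
53. n0.env = -7  [A.depth - 12]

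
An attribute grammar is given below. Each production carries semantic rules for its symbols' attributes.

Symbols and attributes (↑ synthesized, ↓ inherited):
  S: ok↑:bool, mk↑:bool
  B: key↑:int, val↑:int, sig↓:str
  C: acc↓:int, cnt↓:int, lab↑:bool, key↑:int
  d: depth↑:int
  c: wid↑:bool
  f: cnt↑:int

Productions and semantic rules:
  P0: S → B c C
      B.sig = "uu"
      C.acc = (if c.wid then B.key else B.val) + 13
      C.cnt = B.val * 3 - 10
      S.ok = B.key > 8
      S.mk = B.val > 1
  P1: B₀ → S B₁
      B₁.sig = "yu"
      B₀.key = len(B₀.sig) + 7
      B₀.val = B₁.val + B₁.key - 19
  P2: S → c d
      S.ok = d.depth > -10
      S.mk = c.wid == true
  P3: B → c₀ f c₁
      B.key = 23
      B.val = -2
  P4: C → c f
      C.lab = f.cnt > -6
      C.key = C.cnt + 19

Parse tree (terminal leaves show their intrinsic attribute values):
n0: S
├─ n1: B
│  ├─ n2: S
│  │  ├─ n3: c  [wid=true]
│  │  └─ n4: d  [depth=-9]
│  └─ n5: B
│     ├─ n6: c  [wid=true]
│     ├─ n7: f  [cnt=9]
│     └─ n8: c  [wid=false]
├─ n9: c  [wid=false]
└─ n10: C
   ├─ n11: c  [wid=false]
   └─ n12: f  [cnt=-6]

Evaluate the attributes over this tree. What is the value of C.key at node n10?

15

1. n1.sig = "uu"  ["uu"]
2. n3.wid = true  [terminal]
3. n4.depth = -9  [terminal]
4. n2.ok = true  [d.depth > -10]
5. n2.mk = true  [c.wid == true]
6. n5.sig = "yu"  ["yu"]
7. n6.wid = true  [terminal]
8. n7.cnt = 9  [terminal]
9. n8.wid = false  [terminal]
10. n5.key = 23  [23]
11. n5.val = -2  [-2]
12. n1.key = 9  [len(B₀.sig) + 7]
13. n1.val = 2  [B₁.val + B₁.key - 19]
14. n9.wid = false  [terminal]
15. n10.acc = 15  [(if c.wid then B.key else B.val) + 13]
16. n10.cnt = -4  [B.val * 3 - 10]
17. n11.wid = false  [terminal]
18. n12.cnt = -6  [terminal]
19. n10.lab = false  [f.cnt > -6]
20. n10.key = 15  [C.cnt + 19]
21. n0.ok = true  [B.key > 8]
22. n0.mk = true  [B.val > 1]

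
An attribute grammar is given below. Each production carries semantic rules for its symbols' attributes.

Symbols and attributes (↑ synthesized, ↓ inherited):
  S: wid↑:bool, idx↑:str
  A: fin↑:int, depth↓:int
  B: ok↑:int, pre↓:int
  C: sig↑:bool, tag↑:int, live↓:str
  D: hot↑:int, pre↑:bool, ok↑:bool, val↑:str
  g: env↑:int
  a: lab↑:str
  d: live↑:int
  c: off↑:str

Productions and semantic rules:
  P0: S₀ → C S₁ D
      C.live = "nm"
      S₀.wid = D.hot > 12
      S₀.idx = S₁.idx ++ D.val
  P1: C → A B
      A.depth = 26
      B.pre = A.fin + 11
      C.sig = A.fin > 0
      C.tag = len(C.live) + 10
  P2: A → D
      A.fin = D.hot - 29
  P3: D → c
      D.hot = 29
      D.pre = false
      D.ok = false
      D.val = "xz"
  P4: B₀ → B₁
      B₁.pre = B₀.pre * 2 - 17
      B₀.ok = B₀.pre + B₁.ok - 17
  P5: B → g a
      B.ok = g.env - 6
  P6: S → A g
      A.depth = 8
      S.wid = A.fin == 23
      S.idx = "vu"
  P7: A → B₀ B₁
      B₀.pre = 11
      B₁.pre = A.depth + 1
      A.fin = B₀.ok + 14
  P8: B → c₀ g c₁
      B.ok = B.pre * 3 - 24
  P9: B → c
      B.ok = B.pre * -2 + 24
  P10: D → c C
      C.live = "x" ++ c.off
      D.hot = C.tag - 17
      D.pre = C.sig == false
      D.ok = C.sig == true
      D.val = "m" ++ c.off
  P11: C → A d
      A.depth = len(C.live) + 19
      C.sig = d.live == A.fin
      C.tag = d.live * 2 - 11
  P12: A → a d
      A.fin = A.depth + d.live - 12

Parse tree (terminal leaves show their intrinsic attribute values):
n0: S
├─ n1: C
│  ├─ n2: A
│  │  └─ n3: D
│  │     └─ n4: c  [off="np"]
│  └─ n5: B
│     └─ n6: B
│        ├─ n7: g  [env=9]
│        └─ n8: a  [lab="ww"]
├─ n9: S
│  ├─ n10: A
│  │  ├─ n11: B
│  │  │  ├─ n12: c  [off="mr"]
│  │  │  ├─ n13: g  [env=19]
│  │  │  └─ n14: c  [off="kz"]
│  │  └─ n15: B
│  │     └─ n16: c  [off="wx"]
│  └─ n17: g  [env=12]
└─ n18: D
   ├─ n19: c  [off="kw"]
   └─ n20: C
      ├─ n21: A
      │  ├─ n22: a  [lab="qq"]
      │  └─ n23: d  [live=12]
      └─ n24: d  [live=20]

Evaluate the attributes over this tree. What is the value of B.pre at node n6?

5

1. n1.live = "nm"  ["nm"]
2. n2.depth = 26  [26]
3. n4.off = "np"  [terminal]
4. n3.hot = 29  [29]
5. n3.pre = false  [false]
6. n3.ok = false  [false]
7. n3.val = "xz"  ["xz"]
8. n2.fin = 0  [D.hot - 29]
9. n5.pre = 11  [A.fin + 11]
10. n6.pre = 5  [B₀.pre * 2 - 17]
11. n7.env = 9  [terminal]
12. n8.lab = "ww"  [terminal]
13. n6.ok = 3  [g.env - 6]
14. n5.ok = -3  [B₀.pre + B₁.ok - 17]
15. n1.sig = false  [A.fin > 0]
16. n1.tag = 12  [len(C.live) + 10]
17. n10.depth = 8  [8]
18. n11.pre = 11  [11]
19. n12.off = "mr"  [terminal]
20. n13.env = 19  [terminal]
21. n14.off = "kz"  [terminal]
22. n11.ok = 9  [B.pre * 3 - 24]
23. n15.pre = 9  [A.depth + 1]
24. n16.off = "wx"  [terminal]
25. n15.ok = 6  [B.pre * -2 + 24]
26. n10.fin = 23  [B₀.ok + 14]
27. n17.env = 12  [terminal]
28. n9.wid = true  [A.fin == 23]
29. n9.idx = "vu"  ["vu"]
30. n19.off = "kw"  [terminal]
31. n20.live = "xkw"  ["x" ++ c.off]
32. n21.depth = 22  [len(C.live) + 19]
33. n22.lab = "qq"  [terminal]
34. n23.live = 12  [terminal]
35. n21.fin = 22  [A.depth + d.live - 12]
36. n24.live = 20  [terminal]
37. n20.sig = false  [d.live == A.fin]
38. n20.tag = 29  [d.live * 2 - 11]
39. n18.hot = 12  [C.tag - 17]
40. n18.pre = true  [C.sig == false]
41. n18.ok = false  [C.sig == true]
42. n18.val = "mkw"  ["m" ++ c.off]
43. n0.wid = false  [D.hot > 12]
44. n0.idx = "vumkw"  [S₁.idx ++ D.val]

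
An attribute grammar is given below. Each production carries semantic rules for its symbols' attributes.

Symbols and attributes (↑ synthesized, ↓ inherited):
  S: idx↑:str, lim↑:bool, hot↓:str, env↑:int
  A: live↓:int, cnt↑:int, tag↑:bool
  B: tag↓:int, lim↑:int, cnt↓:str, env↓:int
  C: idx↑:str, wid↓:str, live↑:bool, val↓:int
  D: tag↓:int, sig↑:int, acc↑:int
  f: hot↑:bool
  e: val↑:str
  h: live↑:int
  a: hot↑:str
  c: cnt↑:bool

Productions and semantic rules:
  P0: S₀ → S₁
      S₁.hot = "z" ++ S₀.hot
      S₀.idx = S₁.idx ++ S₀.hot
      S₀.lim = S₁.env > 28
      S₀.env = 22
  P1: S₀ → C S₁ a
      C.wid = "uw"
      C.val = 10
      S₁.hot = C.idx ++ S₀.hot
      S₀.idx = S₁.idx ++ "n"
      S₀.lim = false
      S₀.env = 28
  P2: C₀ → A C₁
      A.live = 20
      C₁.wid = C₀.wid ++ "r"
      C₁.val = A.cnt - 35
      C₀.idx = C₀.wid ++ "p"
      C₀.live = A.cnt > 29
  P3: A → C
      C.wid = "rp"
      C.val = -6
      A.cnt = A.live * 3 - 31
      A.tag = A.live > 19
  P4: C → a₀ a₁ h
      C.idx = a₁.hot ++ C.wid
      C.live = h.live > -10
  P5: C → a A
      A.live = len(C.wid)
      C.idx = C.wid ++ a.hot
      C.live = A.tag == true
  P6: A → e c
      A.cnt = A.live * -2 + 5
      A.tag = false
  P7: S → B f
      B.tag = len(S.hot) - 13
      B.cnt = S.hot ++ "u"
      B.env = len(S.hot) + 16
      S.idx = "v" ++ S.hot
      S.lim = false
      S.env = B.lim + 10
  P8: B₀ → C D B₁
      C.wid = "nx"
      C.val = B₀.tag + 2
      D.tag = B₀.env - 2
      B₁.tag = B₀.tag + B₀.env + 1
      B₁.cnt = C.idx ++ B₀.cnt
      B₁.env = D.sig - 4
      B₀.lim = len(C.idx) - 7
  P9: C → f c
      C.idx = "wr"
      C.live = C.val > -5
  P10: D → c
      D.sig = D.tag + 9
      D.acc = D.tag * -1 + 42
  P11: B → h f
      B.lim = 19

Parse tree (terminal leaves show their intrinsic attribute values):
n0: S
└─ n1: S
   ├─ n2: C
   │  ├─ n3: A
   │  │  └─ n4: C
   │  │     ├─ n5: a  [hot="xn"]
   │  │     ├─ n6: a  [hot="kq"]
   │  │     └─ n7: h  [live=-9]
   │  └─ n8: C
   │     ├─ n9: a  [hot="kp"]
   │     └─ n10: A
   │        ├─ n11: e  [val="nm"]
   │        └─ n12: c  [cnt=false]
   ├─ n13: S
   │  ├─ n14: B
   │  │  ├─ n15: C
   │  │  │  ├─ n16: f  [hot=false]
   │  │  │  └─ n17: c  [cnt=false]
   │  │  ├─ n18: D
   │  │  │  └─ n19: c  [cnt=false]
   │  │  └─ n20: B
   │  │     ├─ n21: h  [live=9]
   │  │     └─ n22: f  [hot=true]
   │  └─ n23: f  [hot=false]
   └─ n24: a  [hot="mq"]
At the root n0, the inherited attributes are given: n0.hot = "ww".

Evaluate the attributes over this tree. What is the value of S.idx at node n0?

1. n0.hot = "ww"  [given at root]
2. n1.hot = "zww"  ["z" ++ S₀.hot]
3. n2.wid = "uw"  ["uw"]
4. n2.val = 10  [10]
5. n3.live = 20  [20]
6. n4.wid = "rp"  ["rp"]
7. n4.val = -6  [-6]
8. n5.hot = "xn"  [terminal]
9. n6.hot = "kq"  [terminal]
10. n7.live = -9  [terminal]
11. n4.idx = "kqrp"  [a₁.hot ++ C.wid]
12. n4.live = true  [h.live > -10]
13. n3.cnt = 29  [A.live * 3 - 31]
14. n3.tag = true  [A.live > 19]
15. n8.wid = "uwr"  [C₀.wid ++ "r"]
16. n8.val = -6  [A.cnt - 35]
17. n9.hot = "kp"  [terminal]
18. n10.live = 3  [len(C.wid)]
19. n11.val = "nm"  [terminal]
20. n12.cnt = false  [terminal]
21. n10.cnt = -1  [A.live * -2 + 5]
22. n10.tag = false  [false]
23. n8.idx = "uwrkp"  [C.wid ++ a.hot]
24. n8.live = false  [A.tag == true]
25. n2.idx = "uwp"  [C₀.wid ++ "p"]
26. n2.live = false  [A.cnt > 29]
27. n13.hot = "uwpzww"  [C.idx ++ S₀.hot]
28. n14.tag = -7  [len(S.hot) - 13]
29. n14.cnt = "uwpzwwu"  [S.hot ++ "u"]
30. n14.env = 22  [len(S.hot) + 16]
31. n15.wid = "nx"  ["nx"]
32. n15.val = -5  [B₀.tag + 2]
33. n16.hot = false  [terminal]
34. n17.cnt = false  [terminal]
35. n15.idx = "wr"  ["wr"]
36. n15.live = false  [C.val > -5]
37. n18.tag = 20  [B₀.env - 2]
38. n19.cnt = false  [terminal]
39. n18.sig = 29  [D.tag + 9]
40. n18.acc = 22  [D.tag * -1 + 42]
41. n20.tag = 16  [B₀.tag + B₀.env + 1]
42. n20.cnt = "wruwpzwwu"  [C.idx ++ B₀.cnt]
43. n20.env = 25  [D.sig - 4]
44. n21.live = 9  [terminal]
45. n22.hot = true  [terminal]
46. n20.lim = 19  [19]
47. n14.lim = -5  [len(C.idx) - 7]
48. n23.hot = false  [terminal]
49. n13.idx = "vuwpzww"  ["v" ++ S.hot]
50. n13.lim = false  [false]
51. n13.env = 5  [B.lim + 10]
52. n24.hot = "mq"  [terminal]
53. n1.idx = "vuwpzwwn"  [S₁.idx ++ "n"]
54. n1.lim = false  [false]
55. n1.env = 28  [28]
56. n0.idx = "vuwpzwwnww"  [S₁.idx ++ S₀.hot]
57. n0.lim = false  [S₁.env > 28]
58. n0.env = 22  [22]

"vuwpzwwnww"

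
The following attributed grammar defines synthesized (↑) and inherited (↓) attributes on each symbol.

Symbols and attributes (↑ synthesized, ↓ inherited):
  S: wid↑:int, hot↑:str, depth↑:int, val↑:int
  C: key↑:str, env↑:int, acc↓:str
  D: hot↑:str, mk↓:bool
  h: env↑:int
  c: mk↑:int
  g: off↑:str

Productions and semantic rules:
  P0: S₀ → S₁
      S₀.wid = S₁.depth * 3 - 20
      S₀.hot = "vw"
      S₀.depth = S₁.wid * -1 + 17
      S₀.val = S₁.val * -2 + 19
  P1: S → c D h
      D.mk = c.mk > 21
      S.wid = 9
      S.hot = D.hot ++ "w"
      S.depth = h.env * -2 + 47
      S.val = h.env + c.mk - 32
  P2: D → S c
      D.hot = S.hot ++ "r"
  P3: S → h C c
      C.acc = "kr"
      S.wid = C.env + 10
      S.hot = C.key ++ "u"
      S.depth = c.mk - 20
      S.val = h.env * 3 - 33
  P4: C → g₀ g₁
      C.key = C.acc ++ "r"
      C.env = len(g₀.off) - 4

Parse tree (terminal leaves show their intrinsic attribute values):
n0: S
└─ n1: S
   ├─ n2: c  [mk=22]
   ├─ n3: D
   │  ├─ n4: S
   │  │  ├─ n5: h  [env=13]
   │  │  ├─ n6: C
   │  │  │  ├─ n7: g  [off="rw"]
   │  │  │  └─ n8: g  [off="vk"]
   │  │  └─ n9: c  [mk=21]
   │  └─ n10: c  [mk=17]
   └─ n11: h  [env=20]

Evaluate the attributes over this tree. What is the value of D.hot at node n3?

1. n2.mk = 22  [terminal]
2. n3.mk = true  [c.mk > 21]
3. n5.env = 13  [terminal]
4. n6.acc = "kr"  ["kr"]
5. n7.off = "rw"  [terminal]
6. n8.off = "vk"  [terminal]
7. n6.key = "krr"  [C.acc ++ "r"]
8. n6.env = -2  [len(g₀.off) - 4]
9. n9.mk = 21  [terminal]
10. n4.wid = 8  [C.env + 10]
11. n4.hot = "krru"  [C.key ++ "u"]
12. n4.depth = 1  [c.mk - 20]
13. n4.val = 6  [h.env * 3 - 33]
14. n10.mk = 17  [terminal]
15. n3.hot = "krrur"  [S.hot ++ "r"]
16. n11.env = 20  [terminal]
17. n1.wid = 9  [9]
18. n1.hot = "krrurw"  [D.hot ++ "w"]
19. n1.depth = 7  [h.env * -2 + 47]
20. n1.val = 10  [h.env + c.mk - 32]
21. n0.wid = 1  [S₁.depth * 3 - 20]
22. n0.hot = "vw"  ["vw"]
23. n0.depth = 8  [S₁.wid * -1 + 17]
24. n0.val = -1  [S₁.val * -2 + 19]

"krrur"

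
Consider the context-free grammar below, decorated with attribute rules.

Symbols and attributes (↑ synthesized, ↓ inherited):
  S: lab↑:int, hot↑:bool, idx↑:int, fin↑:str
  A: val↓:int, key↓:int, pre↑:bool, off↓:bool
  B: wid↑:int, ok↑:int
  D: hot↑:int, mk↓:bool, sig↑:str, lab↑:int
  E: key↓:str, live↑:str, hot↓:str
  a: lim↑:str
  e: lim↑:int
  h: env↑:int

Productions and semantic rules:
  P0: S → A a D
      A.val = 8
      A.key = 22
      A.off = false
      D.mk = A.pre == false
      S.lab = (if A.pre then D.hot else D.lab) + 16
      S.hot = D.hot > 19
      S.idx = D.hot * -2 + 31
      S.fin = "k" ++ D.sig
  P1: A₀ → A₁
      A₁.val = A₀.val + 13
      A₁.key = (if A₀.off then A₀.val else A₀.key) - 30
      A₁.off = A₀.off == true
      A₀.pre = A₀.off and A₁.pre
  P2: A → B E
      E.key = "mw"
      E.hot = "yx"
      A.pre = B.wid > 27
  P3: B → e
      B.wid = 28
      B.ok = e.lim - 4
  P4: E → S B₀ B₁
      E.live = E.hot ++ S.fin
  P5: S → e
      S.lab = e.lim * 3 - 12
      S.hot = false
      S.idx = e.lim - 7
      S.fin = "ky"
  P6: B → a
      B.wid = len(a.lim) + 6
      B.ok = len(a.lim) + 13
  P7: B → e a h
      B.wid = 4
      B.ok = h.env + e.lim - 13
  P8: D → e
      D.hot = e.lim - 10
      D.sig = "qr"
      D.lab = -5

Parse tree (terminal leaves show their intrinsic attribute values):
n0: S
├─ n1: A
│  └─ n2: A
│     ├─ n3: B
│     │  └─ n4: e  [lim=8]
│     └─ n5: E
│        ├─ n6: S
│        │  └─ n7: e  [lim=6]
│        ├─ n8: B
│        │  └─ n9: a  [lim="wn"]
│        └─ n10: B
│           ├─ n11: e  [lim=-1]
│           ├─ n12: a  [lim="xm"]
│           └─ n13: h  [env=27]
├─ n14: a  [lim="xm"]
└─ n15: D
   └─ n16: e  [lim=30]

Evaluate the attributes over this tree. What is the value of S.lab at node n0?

1. n1.val = 8  [8]
2. n1.key = 22  [22]
3. n1.off = false  [false]
4. n2.val = 21  [A₀.val + 13]
5. n2.key = -8  [(if A₀.off then A₀.val else A₀.key) - 30]
6. n2.off = false  [A₀.off == true]
7. n4.lim = 8  [terminal]
8. n3.wid = 28  [28]
9. n3.ok = 4  [e.lim - 4]
10. n5.key = "mw"  ["mw"]
11. n5.hot = "yx"  ["yx"]
12. n7.lim = 6  [terminal]
13. n6.lab = 6  [e.lim * 3 - 12]
14. n6.hot = false  [false]
15. n6.idx = -1  [e.lim - 7]
16. n6.fin = "ky"  ["ky"]
17. n9.lim = "wn"  [terminal]
18. n8.wid = 8  [len(a.lim) + 6]
19. n8.ok = 15  [len(a.lim) + 13]
20. n11.lim = -1  [terminal]
21. n12.lim = "xm"  [terminal]
22. n13.env = 27  [terminal]
23. n10.wid = 4  [4]
24. n10.ok = 13  [h.env + e.lim - 13]
25. n5.live = "yxky"  [E.hot ++ S.fin]
26. n2.pre = true  [B.wid > 27]
27. n1.pre = false  [A₀.off and A₁.pre]
28. n14.lim = "xm"  [terminal]
29. n15.mk = true  [A.pre == false]
30. n16.lim = 30  [terminal]
31. n15.hot = 20  [e.lim - 10]
32. n15.sig = "qr"  ["qr"]
33. n15.lab = -5  [-5]
34. n0.lab = 11  [(if A.pre then D.hot else D.lab) + 16]
35. n0.hot = true  [D.hot > 19]
36. n0.idx = -9  [D.hot * -2 + 31]
37. n0.fin = "kqr"  ["k" ++ D.sig]

11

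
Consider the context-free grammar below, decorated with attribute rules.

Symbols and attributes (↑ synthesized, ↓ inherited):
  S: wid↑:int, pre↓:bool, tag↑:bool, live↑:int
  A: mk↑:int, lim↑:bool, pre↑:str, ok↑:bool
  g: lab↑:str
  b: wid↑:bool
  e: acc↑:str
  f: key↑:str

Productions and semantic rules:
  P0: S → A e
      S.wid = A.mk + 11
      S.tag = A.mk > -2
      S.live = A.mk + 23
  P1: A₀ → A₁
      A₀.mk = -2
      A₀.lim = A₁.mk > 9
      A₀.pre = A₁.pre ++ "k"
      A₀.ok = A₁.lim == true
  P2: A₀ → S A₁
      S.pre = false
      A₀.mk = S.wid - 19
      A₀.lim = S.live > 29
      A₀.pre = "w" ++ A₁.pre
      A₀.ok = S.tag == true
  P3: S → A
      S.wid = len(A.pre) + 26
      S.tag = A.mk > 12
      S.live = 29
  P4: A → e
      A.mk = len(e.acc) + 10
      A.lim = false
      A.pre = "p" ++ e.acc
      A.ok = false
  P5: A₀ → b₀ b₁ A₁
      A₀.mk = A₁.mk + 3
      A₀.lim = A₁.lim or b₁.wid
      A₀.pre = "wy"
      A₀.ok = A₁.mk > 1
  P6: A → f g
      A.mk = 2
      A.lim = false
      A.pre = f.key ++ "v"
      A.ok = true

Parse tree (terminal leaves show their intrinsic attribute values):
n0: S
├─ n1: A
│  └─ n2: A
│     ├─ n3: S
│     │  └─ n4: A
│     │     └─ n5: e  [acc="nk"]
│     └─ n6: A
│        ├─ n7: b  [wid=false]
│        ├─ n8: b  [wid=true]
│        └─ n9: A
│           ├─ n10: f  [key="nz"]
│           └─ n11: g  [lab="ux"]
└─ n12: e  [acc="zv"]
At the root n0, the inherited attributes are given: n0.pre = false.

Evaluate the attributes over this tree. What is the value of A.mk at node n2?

1. n0.pre = false  [given at root]
2. n3.pre = false  [false]
3. n5.acc = "nk"  [terminal]
4. n4.mk = 12  [len(e.acc) + 10]
5. n4.lim = false  [false]
6. n4.pre = "pnk"  ["p" ++ e.acc]
7. n4.ok = false  [false]
8. n3.wid = 29  [len(A.pre) + 26]
9. n3.tag = false  [A.mk > 12]
10. n3.live = 29  [29]
11. n7.wid = false  [terminal]
12. n8.wid = true  [terminal]
13. n10.key = "nz"  [terminal]
14. n11.lab = "ux"  [terminal]
15. n9.mk = 2  [2]
16. n9.lim = false  [false]
17. n9.pre = "nzv"  [f.key ++ "v"]
18. n9.ok = true  [true]
19. n6.mk = 5  [A₁.mk + 3]
20. n6.lim = true  [A₁.lim or b₁.wid]
21. n6.pre = "wy"  ["wy"]
22. n6.ok = true  [A₁.mk > 1]
23. n2.mk = 10  [S.wid - 19]
24. n2.lim = false  [S.live > 29]
25. n2.pre = "wwy"  ["w" ++ A₁.pre]
26. n2.ok = false  [S.tag == true]
27. n1.mk = -2  [-2]
28. n1.lim = true  [A₁.mk > 9]
29. n1.pre = "wwyk"  [A₁.pre ++ "k"]
30. n1.ok = false  [A₁.lim == true]
31. n12.acc = "zv"  [terminal]
32. n0.wid = 9  [A.mk + 11]
33. n0.tag = false  [A.mk > -2]
34. n0.live = 21  [A.mk + 23]

10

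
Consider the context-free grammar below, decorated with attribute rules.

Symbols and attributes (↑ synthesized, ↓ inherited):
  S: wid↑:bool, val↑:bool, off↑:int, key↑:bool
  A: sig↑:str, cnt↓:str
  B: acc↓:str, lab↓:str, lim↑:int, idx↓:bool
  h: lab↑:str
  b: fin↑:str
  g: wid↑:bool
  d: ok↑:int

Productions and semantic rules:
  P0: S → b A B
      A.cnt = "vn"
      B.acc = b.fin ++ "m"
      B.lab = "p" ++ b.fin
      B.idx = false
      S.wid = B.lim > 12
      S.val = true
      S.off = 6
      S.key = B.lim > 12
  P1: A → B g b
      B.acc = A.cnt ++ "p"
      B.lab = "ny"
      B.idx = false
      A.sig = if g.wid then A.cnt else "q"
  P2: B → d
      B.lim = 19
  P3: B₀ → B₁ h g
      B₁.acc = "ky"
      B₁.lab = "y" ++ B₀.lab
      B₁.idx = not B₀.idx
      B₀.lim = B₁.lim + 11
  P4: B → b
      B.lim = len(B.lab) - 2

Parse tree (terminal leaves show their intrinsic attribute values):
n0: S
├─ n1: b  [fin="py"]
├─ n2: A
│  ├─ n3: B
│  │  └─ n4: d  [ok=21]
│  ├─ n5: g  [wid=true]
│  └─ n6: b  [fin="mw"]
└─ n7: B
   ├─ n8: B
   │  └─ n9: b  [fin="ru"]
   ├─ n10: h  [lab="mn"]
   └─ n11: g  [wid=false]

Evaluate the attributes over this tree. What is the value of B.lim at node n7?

1. n1.fin = "py"  [terminal]
2. n2.cnt = "vn"  ["vn"]
3. n3.acc = "vnp"  [A.cnt ++ "p"]
4. n3.lab = "ny"  ["ny"]
5. n3.idx = false  [false]
6. n4.ok = 21  [terminal]
7. n3.lim = 19  [19]
8. n5.wid = true  [terminal]
9. n6.fin = "mw"  [terminal]
10. n2.sig = "vn"  [if g.wid then A.cnt else "q"]
11. n7.acc = "pym"  [b.fin ++ "m"]
12. n7.lab = "ppy"  ["p" ++ b.fin]
13. n7.idx = false  [false]
14. n8.acc = "ky"  ["ky"]
15. n8.lab = "yppy"  ["y" ++ B₀.lab]
16. n8.idx = true  [not B₀.idx]
17. n9.fin = "ru"  [terminal]
18. n8.lim = 2  [len(B.lab) - 2]
19. n10.lab = "mn"  [terminal]
20. n11.wid = false  [terminal]
21. n7.lim = 13  [B₁.lim + 11]
22. n0.wid = true  [B.lim > 12]
23. n0.val = true  [true]
24. n0.off = 6  [6]
25. n0.key = true  [B.lim > 12]

13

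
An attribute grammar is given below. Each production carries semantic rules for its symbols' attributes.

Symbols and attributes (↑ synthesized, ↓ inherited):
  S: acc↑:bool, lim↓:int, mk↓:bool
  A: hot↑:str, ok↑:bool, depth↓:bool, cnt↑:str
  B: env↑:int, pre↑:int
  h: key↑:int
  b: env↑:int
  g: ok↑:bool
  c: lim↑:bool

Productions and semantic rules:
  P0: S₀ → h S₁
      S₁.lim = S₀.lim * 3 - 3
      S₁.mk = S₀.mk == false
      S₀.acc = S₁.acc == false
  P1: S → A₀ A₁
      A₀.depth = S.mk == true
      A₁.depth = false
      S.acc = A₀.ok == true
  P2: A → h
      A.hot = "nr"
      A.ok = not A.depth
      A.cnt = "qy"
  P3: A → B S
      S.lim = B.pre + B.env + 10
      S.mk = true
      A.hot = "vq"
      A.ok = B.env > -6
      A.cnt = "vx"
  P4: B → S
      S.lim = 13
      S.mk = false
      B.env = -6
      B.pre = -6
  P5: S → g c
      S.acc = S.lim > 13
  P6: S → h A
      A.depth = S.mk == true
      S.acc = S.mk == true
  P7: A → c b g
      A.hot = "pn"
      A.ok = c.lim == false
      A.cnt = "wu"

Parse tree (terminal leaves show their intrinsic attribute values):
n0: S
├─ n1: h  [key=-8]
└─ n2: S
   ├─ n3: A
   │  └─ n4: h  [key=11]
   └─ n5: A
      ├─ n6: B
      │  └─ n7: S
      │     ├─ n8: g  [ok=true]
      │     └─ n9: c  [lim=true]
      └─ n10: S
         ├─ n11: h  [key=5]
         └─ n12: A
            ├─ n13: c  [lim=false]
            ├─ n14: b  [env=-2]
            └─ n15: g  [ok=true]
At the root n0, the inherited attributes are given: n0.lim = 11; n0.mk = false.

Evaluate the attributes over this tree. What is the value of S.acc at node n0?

true

1. n0.lim = 11  [given at root]
2. n0.mk = false  [given at root]
3. n1.key = -8  [terminal]
4. n2.lim = 30  [S₀.lim * 3 - 3]
5. n2.mk = true  [S₀.mk == false]
6. n3.depth = true  [S.mk == true]
7. n4.key = 11  [terminal]
8. n3.hot = "nr"  ["nr"]
9. n3.ok = false  [not A.depth]
10. n3.cnt = "qy"  ["qy"]
11. n5.depth = false  [false]
12. n7.lim = 13  [13]
13. n7.mk = false  [false]
14. n8.ok = true  [terminal]
15. n9.lim = true  [terminal]
16. n7.acc = false  [S.lim > 13]
17. n6.env = -6  [-6]
18. n6.pre = -6  [-6]
19. n10.lim = -2  [B.pre + B.env + 10]
20. n10.mk = true  [true]
21. n11.key = 5  [terminal]
22. n12.depth = true  [S.mk == true]
23. n13.lim = false  [terminal]
24. n14.env = -2  [terminal]
25. n15.ok = true  [terminal]
26. n12.hot = "pn"  ["pn"]
27. n12.ok = true  [c.lim == false]
28. n12.cnt = "wu"  ["wu"]
29. n10.acc = true  [S.mk == true]
30. n5.hot = "vq"  ["vq"]
31. n5.ok = false  [B.env > -6]
32. n5.cnt = "vx"  ["vx"]
33. n2.acc = false  [A₀.ok == true]
34. n0.acc = true  [S₁.acc == false]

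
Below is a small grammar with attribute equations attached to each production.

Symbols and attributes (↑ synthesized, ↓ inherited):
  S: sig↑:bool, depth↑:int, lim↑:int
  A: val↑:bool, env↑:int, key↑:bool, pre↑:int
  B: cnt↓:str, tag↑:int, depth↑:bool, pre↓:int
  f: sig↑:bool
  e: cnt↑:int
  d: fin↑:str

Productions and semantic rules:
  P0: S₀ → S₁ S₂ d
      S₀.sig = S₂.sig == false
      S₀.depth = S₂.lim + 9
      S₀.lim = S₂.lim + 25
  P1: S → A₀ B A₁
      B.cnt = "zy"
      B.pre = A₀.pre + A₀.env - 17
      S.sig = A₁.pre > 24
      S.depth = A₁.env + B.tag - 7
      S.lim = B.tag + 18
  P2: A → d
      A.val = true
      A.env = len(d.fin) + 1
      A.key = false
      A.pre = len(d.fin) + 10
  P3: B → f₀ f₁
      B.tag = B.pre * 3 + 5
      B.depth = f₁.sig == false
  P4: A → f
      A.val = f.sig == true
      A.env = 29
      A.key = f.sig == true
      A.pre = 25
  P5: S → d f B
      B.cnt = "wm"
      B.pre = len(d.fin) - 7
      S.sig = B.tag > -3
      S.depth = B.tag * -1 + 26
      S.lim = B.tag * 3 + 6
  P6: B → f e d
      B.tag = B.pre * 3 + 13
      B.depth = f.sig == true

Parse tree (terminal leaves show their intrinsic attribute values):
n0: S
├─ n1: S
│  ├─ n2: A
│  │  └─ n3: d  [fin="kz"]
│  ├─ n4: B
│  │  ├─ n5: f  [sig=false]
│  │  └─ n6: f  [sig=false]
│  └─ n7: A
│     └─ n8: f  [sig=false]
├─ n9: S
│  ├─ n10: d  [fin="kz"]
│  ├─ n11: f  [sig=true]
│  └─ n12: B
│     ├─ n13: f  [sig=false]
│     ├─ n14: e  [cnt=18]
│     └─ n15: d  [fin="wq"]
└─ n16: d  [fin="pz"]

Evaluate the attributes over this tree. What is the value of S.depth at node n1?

21

1. n3.fin = "kz"  [terminal]
2. n2.val = true  [true]
3. n2.env = 3  [len(d.fin) + 1]
4. n2.key = false  [false]
5. n2.pre = 12  [len(d.fin) + 10]
6. n4.cnt = "zy"  ["zy"]
7. n4.pre = -2  [A₀.pre + A₀.env - 17]
8. n5.sig = false  [terminal]
9. n6.sig = false  [terminal]
10. n4.tag = -1  [B.pre * 3 + 5]
11. n4.depth = true  [f₁.sig == false]
12. n8.sig = false  [terminal]
13. n7.val = false  [f.sig == true]
14. n7.env = 29  [29]
15. n7.key = false  [f.sig == true]
16. n7.pre = 25  [25]
17. n1.sig = true  [A₁.pre > 24]
18. n1.depth = 21  [A₁.env + B.tag - 7]
19. n1.lim = 17  [B.tag + 18]
20. n10.fin = "kz"  [terminal]
21. n11.sig = true  [terminal]
22. n12.cnt = "wm"  ["wm"]
23. n12.pre = -5  [len(d.fin) - 7]
24. n13.sig = false  [terminal]
25. n14.cnt = 18  [terminal]
26. n15.fin = "wq"  [terminal]
27. n12.tag = -2  [B.pre * 3 + 13]
28. n12.depth = false  [f.sig == true]
29. n9.sig = true  [B.tag > -3]
30. n9.depth = 28  [B.tag * -1 + 26]
31. n9.lim = 0  [B.tag * 3 + 6]
32. n16.fin = "pz"  [terminal]
33. n0.sig = false  [S₂.sig == false]
34. n0.depth = 9  [S₂.lim + 9]
35. n0.lim = 25  [S₂.lim + 25]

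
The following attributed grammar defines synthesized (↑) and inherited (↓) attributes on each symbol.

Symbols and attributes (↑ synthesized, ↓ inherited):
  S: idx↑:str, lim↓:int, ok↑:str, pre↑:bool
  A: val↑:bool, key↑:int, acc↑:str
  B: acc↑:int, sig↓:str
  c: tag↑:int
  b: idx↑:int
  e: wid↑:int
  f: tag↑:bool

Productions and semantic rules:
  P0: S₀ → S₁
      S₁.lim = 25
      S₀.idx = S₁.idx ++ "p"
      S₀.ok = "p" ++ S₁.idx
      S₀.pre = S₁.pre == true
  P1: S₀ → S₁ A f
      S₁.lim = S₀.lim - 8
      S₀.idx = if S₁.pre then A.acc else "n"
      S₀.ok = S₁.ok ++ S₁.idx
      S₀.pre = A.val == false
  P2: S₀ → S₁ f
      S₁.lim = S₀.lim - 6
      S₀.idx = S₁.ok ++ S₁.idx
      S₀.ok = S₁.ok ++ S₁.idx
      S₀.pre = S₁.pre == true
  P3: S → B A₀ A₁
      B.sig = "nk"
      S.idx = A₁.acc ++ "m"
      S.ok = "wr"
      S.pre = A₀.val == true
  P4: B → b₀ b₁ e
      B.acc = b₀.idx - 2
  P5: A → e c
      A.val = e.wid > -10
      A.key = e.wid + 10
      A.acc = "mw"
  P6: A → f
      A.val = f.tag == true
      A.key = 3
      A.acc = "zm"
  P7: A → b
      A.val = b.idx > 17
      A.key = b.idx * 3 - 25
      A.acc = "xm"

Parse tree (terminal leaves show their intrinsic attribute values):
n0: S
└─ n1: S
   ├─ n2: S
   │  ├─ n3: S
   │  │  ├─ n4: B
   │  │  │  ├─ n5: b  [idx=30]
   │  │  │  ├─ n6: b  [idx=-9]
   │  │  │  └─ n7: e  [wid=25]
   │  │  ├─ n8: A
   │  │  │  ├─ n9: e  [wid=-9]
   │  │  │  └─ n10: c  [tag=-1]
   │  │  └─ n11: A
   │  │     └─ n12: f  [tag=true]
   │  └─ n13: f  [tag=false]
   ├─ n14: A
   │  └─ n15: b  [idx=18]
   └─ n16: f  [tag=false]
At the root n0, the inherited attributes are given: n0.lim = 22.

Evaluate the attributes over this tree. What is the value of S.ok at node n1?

1. n0.lim = 22  [given at root]
2. n1.lim = 25  [25]
3. n2.lim = 17  [S₀.lim - 8]
4. n3.lim = 11  [S₀.lim - 6]
5. n4.sig = "nk"  ["nk"]
6. n5.idx = 30  [terminal]
7. n6.idx = -9  [terminal]
8. n7.wid = 25  [terminal]
9. n4.acc = 28  [b₀.idx - 2]
10. n9.wid = -9  [terminal]
11. n10.tag = -1  [terminal]
12. n8.val = true  [e.wid > -10]
13. n8.key = 1  [e.wid + 10]
14. n8.acc = "mw"  ["mw"]
15. n12.tag = true  [terminal]
16. n11.val = true  [f.tag == true]
17. n11.key = 3  [3]
18. n11.acc = "zm"  ["zm"]
19. n3.idx = "zmm"  [A₁.acc ++ "m"]
20. n3.ok = "wr"  ["wr"]
21. n3.pre = true  [A₀.val == true]
22. n13.tag = false  [terminal]
23. n2.idx = "wrzmm"  [S₁.ok ++ S₁.idx]
24. n2.ok = "wrzmm"  [S₁.ok ++ S₁.idx]
25. n2.pre = true  [S₁.pre == true]
26. n15.idx = 18  [terminal]
27. n14.val = true  [b.idx > 17]
28. n14.key = 29  [b.idx * 3 - 25]
29. n14.acc = "xm"  ["xm"]
30. n16.tag = false  [terminal]
31. n1.idx = "xm"  [if S₁.pre then A.acc else "n"]
32. n1.ok = "wrzmmwrzmm"  [S₁.ok ++ S₁.idx]
33. n1.pre = false  [A.val == false]
34. n0.idx = "xmp"  [S₁.idx ++ "p"]
35. n0.ok = "pxm"  ["p" ++ S₁.idx]
36. n0.pre = false  [S₁.pre == true]

"wrzmmwrzmm"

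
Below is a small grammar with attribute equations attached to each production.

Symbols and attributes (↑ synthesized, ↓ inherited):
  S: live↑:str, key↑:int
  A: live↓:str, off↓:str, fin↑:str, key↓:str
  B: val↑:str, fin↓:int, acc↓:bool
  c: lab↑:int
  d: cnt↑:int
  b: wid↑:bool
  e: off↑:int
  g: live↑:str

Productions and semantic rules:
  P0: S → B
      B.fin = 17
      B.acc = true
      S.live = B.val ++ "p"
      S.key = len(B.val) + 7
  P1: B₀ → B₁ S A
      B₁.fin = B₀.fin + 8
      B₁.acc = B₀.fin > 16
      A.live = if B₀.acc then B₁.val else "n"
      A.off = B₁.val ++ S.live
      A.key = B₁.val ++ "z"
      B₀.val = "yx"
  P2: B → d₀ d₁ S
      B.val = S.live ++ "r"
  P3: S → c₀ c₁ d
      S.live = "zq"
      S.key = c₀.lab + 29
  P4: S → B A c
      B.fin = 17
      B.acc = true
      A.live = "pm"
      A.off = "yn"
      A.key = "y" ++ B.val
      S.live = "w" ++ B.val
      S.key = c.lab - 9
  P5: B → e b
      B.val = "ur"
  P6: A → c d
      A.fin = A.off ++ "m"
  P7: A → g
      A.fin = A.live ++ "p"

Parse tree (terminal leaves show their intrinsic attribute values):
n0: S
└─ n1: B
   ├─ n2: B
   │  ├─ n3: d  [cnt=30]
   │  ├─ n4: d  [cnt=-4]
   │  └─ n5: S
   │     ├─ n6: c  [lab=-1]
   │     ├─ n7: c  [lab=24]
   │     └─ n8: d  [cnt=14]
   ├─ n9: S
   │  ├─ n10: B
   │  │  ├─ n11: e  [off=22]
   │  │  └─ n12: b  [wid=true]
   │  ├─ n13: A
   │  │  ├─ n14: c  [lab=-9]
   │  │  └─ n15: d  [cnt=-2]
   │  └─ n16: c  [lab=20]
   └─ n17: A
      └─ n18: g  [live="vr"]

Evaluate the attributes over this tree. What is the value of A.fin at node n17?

"zqrp"

1. n1.fin = 17  [17]
2. n1.acc = true  [true]
3. n2.fin = 25  [B₀.fin + 8]
4. n2.acc = true  [B₀.fin > 16]
5. n3.cnt = 30  [terminal]
6. n4.cnt = -4  [terminal]
7. n6.lab = -1  [terminal]
8. n7.lab = 24  [terminal]
9. n8.cnt = 14  [terminal]
10. n5.live = "zq"  ["zq"]
11. n5.key = 28  [c₀.lab + 29]
12. n2.val = "zqr"  [S.live ++ "r"]
13. n10.fin = 17  [17]
14. n10.acc = true  [true]
15. n11.off = 22  [terminal]
16. n12.wid = true  [terminal]
17. n10.val = "ur"  ["ur"]
18. n13.live = "pm"  ["pm"]
19. n13.off = "yn"  ["yn"]
20. n13.key = "yur"  ["y" ++ B.val]
21. n14.lab = -9  [terminal]
22. n15.cnt = -2  [terminal]
23. n13.fin = "ynm"  [A.off ++ "m"]
24. n16.lab = 20  [terminal]
25. n9.live = "wur"  ["w" ++ B.val]
26. n9.key = 11  [c.lab - 9]
27. n17.live = "zqr"  [if B₀.acc then B₁.val else "n"]
28. n17.off = "zqrwur"  [B₁.val ++ S.live]
29. n17.key = "zqrz"  [B₁.val ++ "z"]
30. n18.live = "vr"  [terminal]
31. n17.fin = "zqrp"  [A.live ++ "p"]
32. n1.val = "yx"  ["yx"]
33. n0.live = "yxp"  [B.val ++ "p"]
34. n0.key = 9  [len(B.val) + 7]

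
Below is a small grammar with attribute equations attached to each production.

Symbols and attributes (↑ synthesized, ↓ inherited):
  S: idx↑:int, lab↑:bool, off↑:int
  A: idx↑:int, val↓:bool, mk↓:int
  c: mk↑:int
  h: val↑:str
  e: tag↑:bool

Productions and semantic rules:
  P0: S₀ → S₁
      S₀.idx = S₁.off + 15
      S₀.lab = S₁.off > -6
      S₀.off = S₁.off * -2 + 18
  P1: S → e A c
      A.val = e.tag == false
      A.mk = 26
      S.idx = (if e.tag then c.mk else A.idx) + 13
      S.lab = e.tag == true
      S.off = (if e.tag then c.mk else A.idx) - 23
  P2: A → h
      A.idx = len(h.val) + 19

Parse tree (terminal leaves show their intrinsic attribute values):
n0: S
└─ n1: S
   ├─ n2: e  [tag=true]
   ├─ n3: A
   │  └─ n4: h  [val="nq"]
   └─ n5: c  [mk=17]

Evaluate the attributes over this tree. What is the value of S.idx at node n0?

1. n2.tag = true  [terminal]
2. n3.val = false  [e.tag == false]
3. n3.mk = 26  [26]
4. n4.val = "nq"  [terminal]
5. n3.idx = 21  [len(h.val) + 19]
6. n5.mk = 17  [terminal]
7. n1.idx = 30  [(if e.tag then c.mk else A.idx) + 13]
8. n1.lab = true  [e.tag == true]
9. n1.off = -6  [(if e.tag then c.mk else A.idx) - 23]
10. n0.idx = 9  [S₁.off + 15]
11. n0.lab = false  [S₁.off > -6]
12. n0.off = 30  [S₁.off * -2 + 18]

9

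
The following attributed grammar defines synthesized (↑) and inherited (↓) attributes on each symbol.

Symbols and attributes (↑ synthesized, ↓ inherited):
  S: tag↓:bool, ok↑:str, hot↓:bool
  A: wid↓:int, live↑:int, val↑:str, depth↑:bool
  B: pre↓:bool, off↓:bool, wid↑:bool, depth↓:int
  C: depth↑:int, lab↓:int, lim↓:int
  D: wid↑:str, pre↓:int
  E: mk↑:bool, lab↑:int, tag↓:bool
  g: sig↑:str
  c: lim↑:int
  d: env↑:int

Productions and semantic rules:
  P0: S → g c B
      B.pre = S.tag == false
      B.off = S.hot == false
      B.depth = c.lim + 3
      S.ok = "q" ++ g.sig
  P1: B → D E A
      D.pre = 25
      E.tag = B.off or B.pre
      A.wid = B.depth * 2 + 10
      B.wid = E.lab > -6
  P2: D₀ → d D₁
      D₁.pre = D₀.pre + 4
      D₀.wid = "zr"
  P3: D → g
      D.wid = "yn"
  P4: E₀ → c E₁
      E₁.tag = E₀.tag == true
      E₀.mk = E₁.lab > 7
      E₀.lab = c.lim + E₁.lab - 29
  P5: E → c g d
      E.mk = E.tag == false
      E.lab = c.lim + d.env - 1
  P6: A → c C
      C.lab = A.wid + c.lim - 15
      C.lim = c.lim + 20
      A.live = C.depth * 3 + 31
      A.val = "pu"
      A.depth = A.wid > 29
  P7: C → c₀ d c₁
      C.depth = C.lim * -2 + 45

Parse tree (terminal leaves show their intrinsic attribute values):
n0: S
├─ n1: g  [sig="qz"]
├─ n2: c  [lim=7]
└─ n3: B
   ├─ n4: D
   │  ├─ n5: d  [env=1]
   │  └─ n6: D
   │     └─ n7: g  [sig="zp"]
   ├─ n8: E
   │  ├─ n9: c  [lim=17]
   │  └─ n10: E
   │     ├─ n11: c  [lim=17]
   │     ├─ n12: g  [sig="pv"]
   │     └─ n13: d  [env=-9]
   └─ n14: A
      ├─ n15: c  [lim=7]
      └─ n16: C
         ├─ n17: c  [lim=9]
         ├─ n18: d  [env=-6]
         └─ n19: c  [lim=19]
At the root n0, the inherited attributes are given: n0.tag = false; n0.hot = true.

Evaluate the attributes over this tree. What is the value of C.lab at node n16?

1. n0.tag = false  [given at root]
2. n0.hot = true  [given at root]
3. n1.sig = "qz"  [terminal]
4. n2.lim = 7  [terminal]
5. n3.pre = true  [S.tag == false]
6. n3.off = false  [S.hot == false]
7. n3.depth = 10  [c.lim + 3]
8. n4.pre = 25  [25]
9. n5.env = 1  [terminal]
10. n6.pre = 29  [D₀.pre + 4]
11. n7.sig = "zp"  [terminal]
12. n6.wid = "yn"  ["yn"]
13. n4.wid = "zr"  ["zr"]
14. n8.tag = true  [B.off or B.pre]
15. n9.lim = 17  [terminal]
16. n10.tag = true  [E₀.tag == true]
17. n11.lim = 17  [terminal]
18. n12.sig = "pv"  [terminal]
19. n13.env = -9  [terminal]
20. n10.mk = false  [E.tag == false]
21. n10.lab = 7  [c.lim + d.env - 1]
22. n8.mk = false  [E₁.lab > 7]
23. n8.lab = -5  [c.lim + E₁.lab - 29]
24. n14.wid = 30  [B.depth * 2 + 10]
25. n15.lim = 7  [terminal]
26. n16.lab = 22  [A.wid + c.lim - 15]
27. n16.lim = 27  [c.lim + 20]
28. n17.lim = 9  [terminal]
29. n18.env = -6  [terminal]
30. n19.lim = 19  [terminal]
31. n16.depth = -9  [C.lim * -2 + 45]
32. n14.live = 4  [C.depth * 3 + 31]
33. n14.val = "pu"  ["pu"]
34. n14.depth = true  [A.wid > 29]
35. n3.wid = true  [E.lab > -6]
36. n0.ok = "qqz"  ["q" ++ g.sig]

22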